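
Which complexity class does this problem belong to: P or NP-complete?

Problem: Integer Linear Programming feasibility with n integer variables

This problem is NP-complete: ILP feasibility is NP-complete (LP relaxation is in P).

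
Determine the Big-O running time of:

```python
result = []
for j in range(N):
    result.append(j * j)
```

Time complexity: O(n).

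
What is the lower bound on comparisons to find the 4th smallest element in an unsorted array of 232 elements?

Finding the 4th smallest of 232 elements requires Omega(n) comparisons. Every element must participate in at least one comparison; otherwise it could be the 4th smallest.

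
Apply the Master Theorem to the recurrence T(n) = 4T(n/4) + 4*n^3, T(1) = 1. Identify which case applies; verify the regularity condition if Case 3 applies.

a=4, b=4, f(n)=4*n^3.
log_4(4) = 1 < 3.
f(n) = Omega(n^(1+epsilon)) for some epsilon > 0, so Case 3 is the candidate.
Regularity: a*f(n/b) = 4*4*(n/4)^3 = (4/64)*4*n^3 <= c*f(n) with c = 4/64 < 1. Satisfied.
Case 3: T(n) = Theta(n^3).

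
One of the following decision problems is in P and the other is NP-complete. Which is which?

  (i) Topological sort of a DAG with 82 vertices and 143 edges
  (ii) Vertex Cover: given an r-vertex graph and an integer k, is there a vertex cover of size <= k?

(i) is P: DFS-based topological sort runs in O(V+E).
(ii) is NP-complete: one of Karp's 21 NP-complete problems (with k part of the input; for any fixed constant k it is in P).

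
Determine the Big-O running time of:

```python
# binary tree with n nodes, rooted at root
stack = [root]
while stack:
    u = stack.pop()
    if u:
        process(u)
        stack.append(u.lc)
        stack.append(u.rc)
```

Time complexity: O(n).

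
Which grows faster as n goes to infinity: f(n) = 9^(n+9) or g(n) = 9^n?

f(n) = 9^(n+9) and g(n) = 9^n are Theta of each other: 9^(n+9) = 9^9 * 9^n = Theta(9^n).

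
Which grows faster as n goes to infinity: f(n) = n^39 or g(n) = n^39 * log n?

g(n) = n^39 * log n grows faster: extra log n factor -> infinity.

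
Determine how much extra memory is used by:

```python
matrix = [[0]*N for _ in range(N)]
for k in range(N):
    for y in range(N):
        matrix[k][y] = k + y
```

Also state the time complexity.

Space complexity: O(n^2).
A 2D structure of size n x n is allocated.
Time complexity: O(n^2).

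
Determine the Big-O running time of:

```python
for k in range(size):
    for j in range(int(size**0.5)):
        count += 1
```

Time complexity: O(n * sqrt(n)).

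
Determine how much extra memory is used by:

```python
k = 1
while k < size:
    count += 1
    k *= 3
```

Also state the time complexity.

Space complexity: O(1).
Only a constant amount of auxiliary storage is used; nothing grows with n.
Time complexity: O(log n).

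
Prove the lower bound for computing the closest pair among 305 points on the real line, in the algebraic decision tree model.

Reduction from element distinctness: given 305 reals, the closest-pair distance is 0 iff two are equal. Element distinctness has an Omega(n log n) lower bound in the algebraic decision tree model (Ben-Or). Therefore closest pair on a line also requires Omega(n log n). Sorting then a linear scan achieves this.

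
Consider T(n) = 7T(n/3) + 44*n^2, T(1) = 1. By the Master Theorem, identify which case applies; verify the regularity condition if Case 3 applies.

a=7, b=3, f(n)=44*n^2.
log_3(7) = 1.771 < 2.
f(n) = Omega(n^(1.771+epsilon)) for some epsilon > 0, so Case 3 is the candidate.
Regularity: a*f(n/b) = 7*44*(n/3)^2 = (7/9)*44*n^2 <= c*f(n) with c = 7/9 < 1. Satisfied.
Case 3: T(n) = Theta(n^2).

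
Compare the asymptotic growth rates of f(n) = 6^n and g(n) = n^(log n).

f(n) = 6^n grows faster: take logs: log(n^(log n)) = (log n)^2, log(6^n) = n log 6; n dominates (log n)^2.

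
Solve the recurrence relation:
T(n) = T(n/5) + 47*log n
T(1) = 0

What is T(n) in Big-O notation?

Each of the log_5(n) levels adds O(log n). T(n) = O(log^2 n).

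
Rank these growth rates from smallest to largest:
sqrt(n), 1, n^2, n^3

Ordered by growth rate: 1 < sqrt(n) < n^2 < n^3.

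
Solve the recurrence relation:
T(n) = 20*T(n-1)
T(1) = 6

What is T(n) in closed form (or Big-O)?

Each step multiplies by 20. T(n) = T(1)*20^(n-1) = 6*20^(n-1).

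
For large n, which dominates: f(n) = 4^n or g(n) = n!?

g(n) = n! grows faster: n!/4^n -> infinity by Stirling.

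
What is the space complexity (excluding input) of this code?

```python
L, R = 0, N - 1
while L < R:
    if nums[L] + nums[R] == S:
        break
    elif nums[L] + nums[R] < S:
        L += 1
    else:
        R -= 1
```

Space complexity: O(1).
Only a constant amount of auxiliary storage is used; nothing grows with n.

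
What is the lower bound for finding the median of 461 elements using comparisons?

To find the median of 461 elements, every element must be compared at least once, so the lower bound is Omega(n). The BFPRT algorithm achieves O(n), making this tight.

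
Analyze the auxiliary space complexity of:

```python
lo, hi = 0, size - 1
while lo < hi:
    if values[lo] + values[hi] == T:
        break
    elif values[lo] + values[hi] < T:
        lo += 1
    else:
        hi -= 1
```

Space complexity: O(1).
Only a constant amount of auxiliary storage is used; nothing grows with n.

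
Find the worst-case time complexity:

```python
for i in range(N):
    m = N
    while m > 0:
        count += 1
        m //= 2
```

Time complexity: O(n log n).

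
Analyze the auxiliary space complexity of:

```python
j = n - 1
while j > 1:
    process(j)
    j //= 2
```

Space complexity: O(1).
Only a constant amount of auxiliary storage is used; nothing grows with n.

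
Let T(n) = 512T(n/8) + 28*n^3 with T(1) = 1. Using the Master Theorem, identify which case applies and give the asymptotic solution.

a=512, b=8, f(n)=28*n^3.
log_8(512) = 3, so n^(log_b(a)) = n^3.
f(n) = Theta(n^3), so Case 2 applies.
T(n) = Theta(n^3 log n).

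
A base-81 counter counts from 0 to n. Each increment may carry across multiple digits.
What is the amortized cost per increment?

Digit at position i changes every 81^i increments. Total digit changes over n increments: n * 81/(81-1) = O(n). Amortized: O(1).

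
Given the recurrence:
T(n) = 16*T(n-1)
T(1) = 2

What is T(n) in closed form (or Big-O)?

Each step multiplies by 16. T(n) = T(1)*16^(n-1) = 2*16^(n-1).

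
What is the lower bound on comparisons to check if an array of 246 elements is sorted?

To verify 246 elements are sorted, we must compare each consecutive pair. Skipping any pair allows an adversary to swap them. Therefore 245 comparisons are necessary and sufficient.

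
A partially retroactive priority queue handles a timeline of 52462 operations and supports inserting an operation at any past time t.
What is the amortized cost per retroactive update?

Partially retroactive priority queues (Demaine-Iacono-Langerman) allow updates at past times with queries only at the present. With a balanced BST over the m = 52462 timeline events tracking bridges, each retroactive insert or delete is O(log m) amortized.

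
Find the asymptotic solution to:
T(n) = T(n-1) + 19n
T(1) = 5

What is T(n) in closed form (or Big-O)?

Unrolling: T(n) = 5 + 19*(2 + 3 + ... + n) = 5 + 19*(n(n+1)/2 - 1) = O(n^2).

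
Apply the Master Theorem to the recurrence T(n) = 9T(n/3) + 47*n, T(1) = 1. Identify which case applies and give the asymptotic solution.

a=9, b=3, f(n)=47*n.
log_3(9) = 2 > 1.
Since f(n) = O(n^1) is polynomially smaller than n^2, Case 1 applies.
T(n) = Theta(n^2).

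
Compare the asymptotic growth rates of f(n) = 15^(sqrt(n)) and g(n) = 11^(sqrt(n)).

f(n) = 15^(sqrt(n)) grows faster: ratio is (15/11)^(sqrt(n)) -> infinity since 15/11 > 1.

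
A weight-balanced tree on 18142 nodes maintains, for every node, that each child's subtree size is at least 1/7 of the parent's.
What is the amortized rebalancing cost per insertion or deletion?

With balance ratio 1/7, tree height is O(log_{7/1}(18142)) = O(log n). A rebalance at a node of size s costs O(s) but requires Omega(s) updates in that subtree to retrigger. Summed over the O(log n) ancestors of the touched leaf, amortized rebalancing is O(log n).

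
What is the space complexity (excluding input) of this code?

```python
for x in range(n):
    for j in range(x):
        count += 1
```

Space complexity: O(1).
Only a constant amount of auxiliary storage is used; nothing grows with n.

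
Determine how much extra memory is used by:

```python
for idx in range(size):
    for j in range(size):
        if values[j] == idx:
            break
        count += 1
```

Space complexity: O(1).
Only a constant amount of auxiliary storage is used; nothing grows with n.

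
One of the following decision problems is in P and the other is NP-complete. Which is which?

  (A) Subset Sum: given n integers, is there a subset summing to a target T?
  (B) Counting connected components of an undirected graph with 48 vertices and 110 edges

(A) is NP-complete: one of Karp's 21 NP-complete problems.
(B) is P: BFS/DFS visits each vertex and edge once: O(V+E).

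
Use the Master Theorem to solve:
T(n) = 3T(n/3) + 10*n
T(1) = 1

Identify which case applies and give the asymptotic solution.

a=3, b=3, f(n)=10*n.
log_3(3) = 1, so n^(log_b(a)) = n.
f(n) = Theta(n), so Case 2 applies.
T(n) = Theta(n log n).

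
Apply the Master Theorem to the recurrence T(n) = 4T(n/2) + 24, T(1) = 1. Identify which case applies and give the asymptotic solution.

a=4, b=2, f(n)=24.
log_2(4) = 2 > 0.
Since f(n) = O(n^0) is polynomially smaller than n^2, Case 1 applies.
T(n) = Theta(n^2).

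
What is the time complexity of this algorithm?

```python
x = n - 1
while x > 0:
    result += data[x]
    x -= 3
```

Time complexity: O(n).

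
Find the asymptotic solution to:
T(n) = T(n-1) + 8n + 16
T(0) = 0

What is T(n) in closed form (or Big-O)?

Dominant term in sum is 8*sum(i, i=1..n) = 8*n*(n+1)/2 = O(n^2).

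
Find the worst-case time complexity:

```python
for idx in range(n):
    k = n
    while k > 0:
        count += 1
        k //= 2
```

Time complexity: O(n log n).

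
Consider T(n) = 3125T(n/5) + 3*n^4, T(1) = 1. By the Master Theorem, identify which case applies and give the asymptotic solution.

a=3125, b=5, f(n)=3*n^4.
log_5(3125) = 5 > 4.
Since f(n) = O(n^4) is polynomially smaller than n^5, Case 1 applies.
T(n) = Theta(n^5).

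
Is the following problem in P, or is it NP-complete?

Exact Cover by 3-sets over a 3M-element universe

This problem is NP-complete: one of Karp's 21 NP-complete problems.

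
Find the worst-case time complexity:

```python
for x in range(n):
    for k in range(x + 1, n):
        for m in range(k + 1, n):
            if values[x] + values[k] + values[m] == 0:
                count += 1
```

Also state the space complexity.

Time complexity: O(n^3).
Space complexity: O(1).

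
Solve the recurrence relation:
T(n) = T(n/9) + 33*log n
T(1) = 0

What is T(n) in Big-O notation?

Each of the log_9(n) levels adds O(log n). T(n) = O(log^2 n).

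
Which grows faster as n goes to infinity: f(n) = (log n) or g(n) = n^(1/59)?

g(n) = n^(1/59) grows faster: any positive power of n dominates any polylog.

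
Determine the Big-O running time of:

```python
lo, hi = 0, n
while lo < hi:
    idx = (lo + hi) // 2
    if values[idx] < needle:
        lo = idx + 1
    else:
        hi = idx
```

Time complexity: O(log n).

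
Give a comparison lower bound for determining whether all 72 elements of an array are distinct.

In the algebraic decision-tree model, the YES region for element distinctness on 72 elements has 72! connected components (one per ordering). Ben-Or's theorem then gives a lower bound of Omega(log(n!)) = Omega(n log n).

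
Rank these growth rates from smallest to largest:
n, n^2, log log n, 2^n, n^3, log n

Ordered by growth rate: log log n < log n < n < n^2 < n^3 < 2^n.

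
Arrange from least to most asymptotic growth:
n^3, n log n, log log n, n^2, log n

Ordered by growth rate: log log n < log n < n log n < n^2 < n^3.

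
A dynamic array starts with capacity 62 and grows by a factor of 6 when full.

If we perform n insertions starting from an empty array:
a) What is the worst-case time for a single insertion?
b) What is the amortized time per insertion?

(a) Worst-case single insertion: O(n) -- when the array is full at capacity c, the resize copies all c elements, and c can be Theta(n).
(b) Resizes happen at sizes 62, 372, 2232, ... Total copy cost for n insertions: 62 + 372 + ... = O(n) (geometric series with ratio 1/6). Amortized cost per insertion: O(n)/n = O(1).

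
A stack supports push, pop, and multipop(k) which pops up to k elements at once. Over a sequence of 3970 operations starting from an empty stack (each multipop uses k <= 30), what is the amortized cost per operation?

Each element is pushed exactly once and popped at most once (whether by pop or as part of a multipop). So the total number of individual pops over the whole sequence is at most the number of pushes, which is at most 3970. Total work <= 2 * 3970, hence O(1) amortized per operation.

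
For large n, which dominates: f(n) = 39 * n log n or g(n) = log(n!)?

f(n) = 39 * n log n and g(n) = log(n!) are Theta of each other: Stirling: log(n!) = n log n - n + O(log n) = Theta(n log n); the constant 39 doesn't change the Theta class.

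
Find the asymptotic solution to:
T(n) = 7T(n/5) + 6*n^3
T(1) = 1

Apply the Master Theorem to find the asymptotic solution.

a=7, b=5, f(n)=6*n^3. log_5(7) = 1.209 < 3. Case 3: T(n) = O(n^3).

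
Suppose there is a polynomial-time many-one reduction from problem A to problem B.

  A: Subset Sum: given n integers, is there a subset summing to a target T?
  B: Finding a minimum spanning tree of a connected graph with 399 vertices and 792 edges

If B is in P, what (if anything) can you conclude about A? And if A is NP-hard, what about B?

A poly-time reduction A <=_p B means any A-instance can be transformed to a B-instance in poly time.
If B is in P: compose the reduction with B's poly-time algorithm to solve A in poly time, so A is in P.
If A is NP-hard: every NP problem reduces to A, which reduces to B; composing reductions, every NP problem reduces to B, so B is NP-hard.
(Here in fact A is NP-complete and B is in P, so no such reduction is known -- its existence would imply P = NP; the analysis concerns only what the assumed reduction would or would not let you conclude.)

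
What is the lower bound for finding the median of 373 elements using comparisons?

To find the median of 373 elements, every element must be compared at least once, so the lower bound is Omega(n). The BFPRT algorithm achieves O(n), making this tight.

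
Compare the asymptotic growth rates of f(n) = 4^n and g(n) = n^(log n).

f(n) = 4^n grows faster: take logs: log(n^(log n)) = (log n)^2, log(4^n) = n log 4; n dominates (log n)^2.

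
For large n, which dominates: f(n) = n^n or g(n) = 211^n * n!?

g(n) = 211^n * n! grows faster: by Stirling n! ~ sqrt(2 pi n)(n/e)^n, so 211^n n! / n^n ~ (211/e)^n sqrt(2 pi n) -> infinity since 211/e > 1.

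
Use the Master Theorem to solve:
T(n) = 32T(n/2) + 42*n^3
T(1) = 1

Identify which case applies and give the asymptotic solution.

a=32, b=2, f(n)=42*n^3.
log_2(32) = 5 > 3.
Since f(n) = O(n^3) is polynomially smaller than n^5, Case 1 applies.
T(n) = Theta(n^5).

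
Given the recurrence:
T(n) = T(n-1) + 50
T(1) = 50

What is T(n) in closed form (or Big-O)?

Unrolling: T(n) = T(n-1) + 50 = T(n-2) + 2*50 = ... = T(1) + (n-1)*50 = 50 + (n-1)*50 = 50n.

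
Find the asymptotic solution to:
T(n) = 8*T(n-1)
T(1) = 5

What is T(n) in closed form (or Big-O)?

Each step multiplies by 8. T(n) = T(1)*8^(n-1) = 5*8^(n-1).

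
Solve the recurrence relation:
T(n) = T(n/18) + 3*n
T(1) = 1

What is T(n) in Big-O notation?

Geometric series: 3*n*(1 + 1/18 + 1/18^2 + ...) = O(n). T(n) = O(n).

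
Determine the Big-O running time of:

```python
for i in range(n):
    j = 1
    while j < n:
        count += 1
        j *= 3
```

Time complexity: O(n log n).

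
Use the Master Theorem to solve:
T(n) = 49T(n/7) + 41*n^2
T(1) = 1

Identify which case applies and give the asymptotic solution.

a=49, b=7, f(n)=41*n^2.
log_7(49) = 2, so n^(log_b(a)) = n^2.
f(n) = Theta(n^2), so Case 2 applies.
T(n) = Theta(n^2 log n).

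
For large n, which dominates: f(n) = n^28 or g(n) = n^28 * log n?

g(n) = n^28 * log n grows faster: extra log n factor -> infinity.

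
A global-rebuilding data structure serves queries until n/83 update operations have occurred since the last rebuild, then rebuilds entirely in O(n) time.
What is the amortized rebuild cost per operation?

The O(n) rebuild is triggered by n/83 operations, so each contributes O(n)/(n/83) = O(83) = O(1) to the rebuild cost.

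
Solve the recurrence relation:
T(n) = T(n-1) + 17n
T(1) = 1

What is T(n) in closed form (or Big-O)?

Unrolling: T(n) = 1 + 17*(2 + 3 + ... + n) = 1 + 17*(n(n+1)/2 - 1) = O(n^2).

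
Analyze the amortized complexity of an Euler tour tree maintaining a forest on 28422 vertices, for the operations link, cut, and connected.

An Euler tour tree stores each tree's Euler tour as a balanced BST keyed by tour position. On 28422 vertices: link concatenates two tours via O(1) splits/joins of size <= 2*28422 (O(log n)); cut splits the tour at the two occurrences of the edge (O(log n)); connected compares BST roots (O(log n) to find the root). All O(log n) amortized.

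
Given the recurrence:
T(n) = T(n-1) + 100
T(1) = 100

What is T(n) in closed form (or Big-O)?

Unrolling: T(n) = T(n-1) + 100 = T(n-2) + 2*100 = ... = T(1) + (n-1)*100 = 100 + (n-1)*100 = 100n.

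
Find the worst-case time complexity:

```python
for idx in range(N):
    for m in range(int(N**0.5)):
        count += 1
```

Time complexity: O(n * sqrt(n)).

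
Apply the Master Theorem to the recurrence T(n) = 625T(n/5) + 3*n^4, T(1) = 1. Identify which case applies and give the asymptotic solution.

a=625, b=5, f(n)=3*n^4.
log_5(625) = 4, so n^(log_b(a)) = n^4.
f(n) = Theta(n^4), so Case 2 applies.
T(n) = Theta(n^4 log n).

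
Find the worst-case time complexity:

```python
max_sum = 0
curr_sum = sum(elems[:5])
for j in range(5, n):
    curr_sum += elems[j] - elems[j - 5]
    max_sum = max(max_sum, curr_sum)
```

Time complexity: O(n).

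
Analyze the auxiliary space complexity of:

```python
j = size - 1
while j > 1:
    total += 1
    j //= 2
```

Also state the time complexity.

Space complexity: O(1).
Only a constant amount of auxiliary storage is used; nothing grows with n.
Time complexity: O(log n).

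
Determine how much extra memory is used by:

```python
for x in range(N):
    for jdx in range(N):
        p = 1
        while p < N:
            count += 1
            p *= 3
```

Space complexity: O(1).
Only a constant amount of auxiliary storage is used; nothing grows with n.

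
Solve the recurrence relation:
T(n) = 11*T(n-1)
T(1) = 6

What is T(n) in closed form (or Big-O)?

Each step multiplies by 11. T(n) = T(1)*11^(n-1) = 6*11^(n-1).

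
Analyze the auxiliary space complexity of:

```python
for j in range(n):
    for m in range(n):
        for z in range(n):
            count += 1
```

Space complexity: O(1).
Only a constant amount of auxiliary storage is used; nothing grows with n.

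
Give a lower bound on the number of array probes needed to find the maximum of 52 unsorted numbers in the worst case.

Adversary: any unprobed cell could hold a value larger than everything seen so far. If fewer than 52 cells are probed, the adversary places the max in an unprobed cell. So all 52 cells must be examined; together with 52-1 comparisons this is tight.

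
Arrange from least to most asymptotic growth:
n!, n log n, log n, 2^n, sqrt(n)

Ordered by growth rate: log n < sqrt(n) < n log n < 2^n < n!.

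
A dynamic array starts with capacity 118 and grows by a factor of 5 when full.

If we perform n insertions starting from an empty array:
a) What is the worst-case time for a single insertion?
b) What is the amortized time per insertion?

(a) Worst-case single insertion: O(n) -- when the array is full at capacity c, the resize copies all c elements, and c can be Theta(n).
(b) Resizes happen at sizes 118, 590, 2950, ... Total copy cost for n insertions: 118 + 590 + ... = O(n) (geometric series with ratio 1/5). Amortized cost per insertion: O(n)/n = O(1).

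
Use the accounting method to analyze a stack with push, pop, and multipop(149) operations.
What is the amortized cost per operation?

Assign 2 credits per push (1 for the push, 1 saved for a future pop). Each pop or element popped by multipop(149) uses 1 saved credit. Total credits never go negative, so amortized cost is O(1).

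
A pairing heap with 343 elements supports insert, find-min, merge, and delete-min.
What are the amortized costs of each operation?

Pairing heaps are self-adjusting heap-ordered trees. Insert and merge link two roots: O(1). Find-min reads the root: O(1). Delete-min removes the root, then pairs children in two passes; amortized cost is O(log 343) = O(log n).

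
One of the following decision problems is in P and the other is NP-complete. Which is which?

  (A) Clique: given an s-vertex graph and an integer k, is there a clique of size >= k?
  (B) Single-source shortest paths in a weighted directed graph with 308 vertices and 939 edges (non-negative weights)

(A) is NP-complete: complement of Independent Set / Vertex Cover (with k part of the input).
(B) is P: Dijkstra's algorithm runs in O((V+E) log V).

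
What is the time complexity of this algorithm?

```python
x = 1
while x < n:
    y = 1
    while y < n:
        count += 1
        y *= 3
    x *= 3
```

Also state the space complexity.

Time complexity: O(log^2 n).
Space complexity: O(1).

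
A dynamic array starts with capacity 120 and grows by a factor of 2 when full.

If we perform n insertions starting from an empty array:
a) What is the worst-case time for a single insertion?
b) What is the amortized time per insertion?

(a) Worst-case single insertion: O(n) -- when the array is full at capacity c, the resize copies all c elements, and c can be Theta(n).
(b) Resizes happen at sizes 120, 240, 480, ... Total copy cost for n insertions: 120 + 240 + ... = O(n) (geometric series with ratio 1/2). Amortized cost per insertion: O(n)/n = O(1).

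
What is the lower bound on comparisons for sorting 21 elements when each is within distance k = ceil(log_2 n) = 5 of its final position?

Partition the 21 positions into floor(n/k) blocks of k = 5 consecutive positions; any permutation within a block keeps every element within k of its final position, so there are at least (k!)^(n/k) distinguishable inputs. Lower bound: log_2((k!)^(n/k)) = (n/k) * log_2(k!) = Theta(n log k); with k = ceil(log_2 n), this is Omega(n log log n).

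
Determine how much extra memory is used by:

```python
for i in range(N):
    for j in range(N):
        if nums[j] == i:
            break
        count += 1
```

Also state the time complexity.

Space complexity: O(1).
Only a constant amount of auxiliary storage is used; nothing grows with n.
Time complexity: O(n^2).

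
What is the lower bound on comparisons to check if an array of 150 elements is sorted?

To verify 150 elements are sorted, we must compare each consecutive pair. Skipping any pair allows an adversary to swap them. Therefore 149 comparisons are necessary and sufficient.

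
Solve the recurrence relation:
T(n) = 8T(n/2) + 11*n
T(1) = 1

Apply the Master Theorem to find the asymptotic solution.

a=8, b=2, f(n)=11*n. log_2(8) = 3. Case 1 of Master Theorem: T(n) = O(n^3).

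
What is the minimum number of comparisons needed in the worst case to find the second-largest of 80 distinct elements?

Lower bound: finding the max needs 80-1 comparisons. By the adversary weight-doubling argument, the max must personally win >= ceil(log_2(80)) = 7 comparisons; the 2nd-largest is among those 7 losers, needing 7-1 more comparisons. Total >= 80-1 + 7-1 = 85. A balanced knockout tournament achieves this.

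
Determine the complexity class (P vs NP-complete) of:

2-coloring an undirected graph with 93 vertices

This problem is in P: 2-coloring is bipartiteness testing via BFS, O(V+E).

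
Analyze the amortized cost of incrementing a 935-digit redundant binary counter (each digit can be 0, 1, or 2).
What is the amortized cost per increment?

A redundant counter on 935 digits allows digit values 0, 1, 2. Increment adds 1 to the least significant digit and carries any 2 to a 0 plus +1 on the next digit. With potential Phi = (number of 2-digits), each increment does O(1) actual work plus a chain of carries, each of which decreases Phi by 1. Amortized O(1).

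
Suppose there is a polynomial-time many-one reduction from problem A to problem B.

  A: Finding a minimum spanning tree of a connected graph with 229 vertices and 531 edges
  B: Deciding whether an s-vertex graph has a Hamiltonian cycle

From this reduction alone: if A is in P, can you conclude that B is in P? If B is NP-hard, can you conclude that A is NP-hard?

A poly-time reduction A <=_p B transfers tractability DOWN (B easy => A easy) and hardness UP (A hard => B hard), not the reverse.
From A in P, the reduction alone does NOT give B in P: any problem in P trivially reduces to SAT, yet SAT is not known to be in P.
From B NP-hard, the reduction alone does NOT give A NP-hard: again, easy problems reduce to hard ones.
(Here in fact A is P and B is NP-complete.)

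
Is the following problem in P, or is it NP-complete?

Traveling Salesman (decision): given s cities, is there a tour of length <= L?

This problem is NP-complete: reduces from Hamiltonian Cycle.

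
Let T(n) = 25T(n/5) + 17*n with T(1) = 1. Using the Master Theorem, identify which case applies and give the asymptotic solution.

a=25, b=5, f(n)=17*n.
log_5(25) = 2 > 1.
Since f(n) = O(n^1) is polynomially smaller than n^2, Case 1 applies.
T(n) = Theta(n^2).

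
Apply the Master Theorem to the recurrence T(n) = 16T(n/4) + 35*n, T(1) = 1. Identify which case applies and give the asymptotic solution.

a=16, b=4, f(n)=35*n.
log_4(16) = 2 > 1.
Since f(n) = O(n^1) is polynomially smaller than n^2, Case 1 applies.
T(n) = Theta(n^2).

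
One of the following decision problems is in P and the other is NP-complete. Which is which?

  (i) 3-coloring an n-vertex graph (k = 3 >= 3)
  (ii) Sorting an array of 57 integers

(i) is NP-complete: graph k-coloring for k>=3 is NP-complete by reduction from 3-SAT.
(ii) is P: merge sort runs in O(n log n).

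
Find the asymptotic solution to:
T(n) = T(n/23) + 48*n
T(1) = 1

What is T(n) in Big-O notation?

Geometric series: 48*n*(1 + 1/23 + 1/23^2 + ...) = O(n). T(n) = O(n).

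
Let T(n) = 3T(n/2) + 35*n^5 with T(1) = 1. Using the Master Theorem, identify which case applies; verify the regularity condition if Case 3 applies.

a=3, b=2, f(n)=35*n^5.
log_2(3) = 1.585 < 5.
f(n) = Omega(n^(1.585+epsilon)) for some epsilon > 0, so Case 3 is the candidate.
Regularity: a*f(n/b) = 3*35*(n/2)^5 = (3/32)*35*n^5 <= c*f(n) with c = 3/32 < 1. Satisfied.
Case 3: T(n) = Theta(n^5).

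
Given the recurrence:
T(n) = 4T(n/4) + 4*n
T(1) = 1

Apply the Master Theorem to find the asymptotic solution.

a=4, b=4, f(n)=4*n. log_4(4) = 1. Case 2: T(n) = O(n log n).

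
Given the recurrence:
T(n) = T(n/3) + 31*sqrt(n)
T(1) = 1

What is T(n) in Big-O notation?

Each level contributes sqrt(n/3^k). Geometric series with ratio 1/sqrt(3) < 1 sums to O(sqrt(n)).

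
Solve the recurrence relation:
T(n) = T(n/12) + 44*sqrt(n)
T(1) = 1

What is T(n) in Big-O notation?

Each level contributes sqrt(n/12^k). Geometric series with ratio 1/sqrt(12) < 1 sums to O(sqrt(n)).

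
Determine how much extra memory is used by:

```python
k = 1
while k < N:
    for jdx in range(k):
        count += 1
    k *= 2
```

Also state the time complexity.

Space complexity: O(1).
Only a constant amount of auxiliary storage is used; nothing grows with n.
Time complexity: O(n).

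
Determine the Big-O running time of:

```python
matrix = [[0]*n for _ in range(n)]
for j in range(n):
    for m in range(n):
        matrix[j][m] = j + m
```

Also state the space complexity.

Time complexity: O(n^2).
Space complexity: O(n^2).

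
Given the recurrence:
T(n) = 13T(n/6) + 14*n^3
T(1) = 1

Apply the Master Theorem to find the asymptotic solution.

a=13, b=6, f(n)=14*n^3. log_6(13) = 1.432 < 3. Case 3: T(n) = O(n^3).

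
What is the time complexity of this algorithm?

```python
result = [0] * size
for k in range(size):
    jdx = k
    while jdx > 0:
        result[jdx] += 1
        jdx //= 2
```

Time complexity: O(n log n).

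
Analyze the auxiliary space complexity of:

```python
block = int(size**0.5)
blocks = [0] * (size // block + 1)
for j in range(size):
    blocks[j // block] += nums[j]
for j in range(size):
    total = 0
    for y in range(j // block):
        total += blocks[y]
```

Space complexity: O(sqrt(n)).
Storage scales with sqrt(n).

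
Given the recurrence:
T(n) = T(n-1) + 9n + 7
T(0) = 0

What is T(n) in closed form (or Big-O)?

Dominant term in sum is 9*sum(i, i=1..n) = 9*n*(n+1)/2 = O(n^2).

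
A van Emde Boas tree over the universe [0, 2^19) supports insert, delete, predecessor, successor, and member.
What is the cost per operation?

vEB recursively partitions [0, 524288) into sqrt(u) clusters of size sqrt(u). Each operation recurses into either one cluster or the summary, never both: T(u) = T(sqrt(u)) + O(1) => T(u) = O(log log u) = O(log 19). This is worst-case, not just amortized.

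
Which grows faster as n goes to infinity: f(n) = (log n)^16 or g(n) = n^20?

g(n) = n^20 grows faster: any positive polynomial dominates any polylog.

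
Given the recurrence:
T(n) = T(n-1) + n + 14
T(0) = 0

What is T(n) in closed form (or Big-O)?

Dominant term in sum is 1*sum(i, i=1..n) = 1*n*(n+1)/2 = O(n^2).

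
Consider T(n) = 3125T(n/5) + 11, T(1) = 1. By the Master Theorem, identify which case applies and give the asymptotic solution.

a=3125, b=5, f(n)=11.
log_5(3125) = 5 > 0.
Since f(n) = O(n^0) is polynomially smaller than n^5, Case 1 applies.
T(n) = Theta(n^5).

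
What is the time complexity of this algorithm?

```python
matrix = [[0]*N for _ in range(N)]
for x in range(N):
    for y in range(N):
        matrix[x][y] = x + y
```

Time complexity: O(n^2).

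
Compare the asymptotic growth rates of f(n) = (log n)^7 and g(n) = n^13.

g(n) = n^13 grows faster: any positive polynomial dominates any polylog.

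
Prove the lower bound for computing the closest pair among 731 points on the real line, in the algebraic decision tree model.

Reduction from element distinctness: given 731 reals, the closest-pair distance is 0 iff two are equal. Element distinctness has an Omega(n log n) lower bound in the algebraic decision tree model (Ben-Or). Therefore closest pair on a line also requires Omega(n log n). Sorting then a linear scan achieves this.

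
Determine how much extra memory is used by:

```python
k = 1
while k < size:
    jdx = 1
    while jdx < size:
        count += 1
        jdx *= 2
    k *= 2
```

Space complexity: O(1).
Only a constant amount of auxiliary storage is used; nothing grows with n.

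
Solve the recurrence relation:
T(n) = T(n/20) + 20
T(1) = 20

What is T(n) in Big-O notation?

Each step divides n by 20 and adds 20. After log_20(n) steps, T(n) = O(log n).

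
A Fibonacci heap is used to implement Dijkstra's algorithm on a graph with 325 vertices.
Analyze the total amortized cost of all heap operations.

Dijkstra performs 325 insert, 325 extract-min, and at most E decrease-key operations. With Fibonacci heap: insert O(1) amortized, extract-min O(log n) amortized, decrease-key O(1) amortized. Total with n = 325: O(n * 1 + n * log n + E * 1) = O(n log n + E).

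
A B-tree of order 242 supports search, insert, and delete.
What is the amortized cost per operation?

B-tree of order 242 has height O(log_242 n). Each operation traverses the tree height. Splits during insert and merges during delete are O(1) each and occur at most once per level. Total cost per operation: O(log_242 n).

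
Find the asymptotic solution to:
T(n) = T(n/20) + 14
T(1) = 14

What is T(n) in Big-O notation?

Each step divides n by 20 and adds 14. After log_20(n) steps, T(n) = O(log n).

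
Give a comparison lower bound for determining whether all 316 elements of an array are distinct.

In the algebraic decision-tree model, the YES region for element distinctness on 316 elements has 316! connected components (one per ordering). Ben-Or's theorem then gives a lower bound of Omega(log(n!)) = Omega(n log n).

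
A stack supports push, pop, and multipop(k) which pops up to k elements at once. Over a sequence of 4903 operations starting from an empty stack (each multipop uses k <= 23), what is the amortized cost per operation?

Each element is pushed exactly once and popped at most once (whether by pop or as part of a multipop). So the total number of individual pops over the whole sequence is at most the number of pushes, which is at most 4903. Total work <= 2 * 4903, hence O(1) amortized per operation.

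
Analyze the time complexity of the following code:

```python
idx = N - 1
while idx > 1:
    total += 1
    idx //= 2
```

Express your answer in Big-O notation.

Time complexity: O(log n).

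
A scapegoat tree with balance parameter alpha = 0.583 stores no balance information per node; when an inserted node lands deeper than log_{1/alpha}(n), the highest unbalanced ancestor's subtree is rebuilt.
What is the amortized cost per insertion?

Search/insert path is O(log n). A rebuild of a subtree of size s costs O(s), but with alpha = 0.583 at least Omega(s) insertions must have occurred in that subtree since its last rebuild. Charging O(1) of the rebuild to each such insertion gives O(log n) amortized.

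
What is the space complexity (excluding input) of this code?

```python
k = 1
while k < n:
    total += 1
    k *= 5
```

Space complexity: O(1).
Only a constant amount of auxiliary storage is used; nothing grows with n.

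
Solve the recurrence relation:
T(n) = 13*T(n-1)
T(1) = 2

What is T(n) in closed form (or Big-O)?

Each step multiplies by 13. T(n) = T(1)*13^(n-1) = 2*13^(n-1).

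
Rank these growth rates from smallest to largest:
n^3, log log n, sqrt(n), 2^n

Ordered by growth rate: log log n < sqrt(n) < n^3 < 2^n.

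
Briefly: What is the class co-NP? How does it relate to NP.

co-NP is the class of problems whose complement is in NP. A problem is in co-NP if 'no' instances have short proofs. NP and co-NP may or may not be equal. If NP != co-NP, then P != NP. Tautology (is a formula always true?) is in co-NP.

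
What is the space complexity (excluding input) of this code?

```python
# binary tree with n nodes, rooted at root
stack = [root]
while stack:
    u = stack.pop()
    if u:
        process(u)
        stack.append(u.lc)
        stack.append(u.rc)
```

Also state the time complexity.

Space complexity: O(n).
Auxiliary storage grows linearly with the input size n in the worst case.
Time complexity: O(n).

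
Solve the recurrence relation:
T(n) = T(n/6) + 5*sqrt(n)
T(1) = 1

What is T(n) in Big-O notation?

Each level contributes sqrt(n/6^k). Geometric series with ratio 1/sqrt(6) < 1 sums to O(sqrt(n)).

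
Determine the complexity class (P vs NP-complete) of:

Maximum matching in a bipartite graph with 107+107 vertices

This problem is in P: Hopcroft-Karp runs in O(E sqrt(V)).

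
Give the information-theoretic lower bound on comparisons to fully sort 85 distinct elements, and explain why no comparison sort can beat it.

A comparison sort is a binary decision tree whose leaves are the 85! = 281710411438055027694947944226061159480056634330574206405101912752560026159795933451040286452340924018275123200000000000000000000 possible output permutations. A binary tree with L leaves has height >= ceil(log_2(L)). So any comparison sort needs >= ceil(log_2(85!)) = 427 comparisons in the worst case.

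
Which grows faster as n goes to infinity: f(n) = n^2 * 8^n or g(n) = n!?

g(n) = n! grows faster: by Stirling n! ~ (n/e)^n sqrt(2*pi*n); (n/e)^n eventually dominates n^2 * 8^n.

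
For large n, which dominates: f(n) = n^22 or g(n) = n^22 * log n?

g(n) = n^22 * log n grows faster: extra log n factor -> infinity.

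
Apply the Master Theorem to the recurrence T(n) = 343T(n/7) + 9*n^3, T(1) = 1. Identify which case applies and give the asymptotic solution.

a=343, b=7, f(n)=9*n^3.
log_7(343) = 3, so n^(log_b(a)) = n^3.
f(n) = Theta(n^3), so Case 2 applies.
T(n) = Theta(n^3 log n).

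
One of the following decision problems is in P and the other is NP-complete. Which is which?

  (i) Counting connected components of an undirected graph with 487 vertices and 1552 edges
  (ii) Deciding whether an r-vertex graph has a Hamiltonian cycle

(i) is P: BFS/DFS visits each vertex and edge once: O(V+E).
(ii) is NP-complete: one of Karp's 21 NP-complete problems.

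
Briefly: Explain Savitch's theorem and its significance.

Savitch's theorem states that NSPACE(f(n)) is contained in DSPACE(f(n)^2) for f(n) >= log n. In particular, NPSPACE = PSPACE, meaning nondeterminism does not significantly help for space-bounded computation. This contrasts with time, where we do not know if P = NP.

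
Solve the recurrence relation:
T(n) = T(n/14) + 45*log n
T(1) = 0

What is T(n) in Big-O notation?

Each of the log_14(n) levels adds O(log n). T(n) = O(log^2 n).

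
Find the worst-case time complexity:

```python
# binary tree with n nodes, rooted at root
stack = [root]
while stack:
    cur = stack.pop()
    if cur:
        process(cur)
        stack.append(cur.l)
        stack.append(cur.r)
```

Time complexity: O(n).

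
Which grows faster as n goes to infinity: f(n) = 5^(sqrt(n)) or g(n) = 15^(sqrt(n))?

g(n) = 15^(sqrt(n)) grows faster: ratio is (15/5)^(sqrt(n)) -> infinity since 15/5 > 1.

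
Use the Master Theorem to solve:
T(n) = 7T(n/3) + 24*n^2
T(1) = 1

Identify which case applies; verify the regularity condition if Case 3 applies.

a=7, b=3, f(n)=24*n^2.
log_3(7) = 1.771 < 2.
f(n) = Omega(n^(1.771+epsilon)) for some epsilon > 0, so Case 3 is the candidate.
Regularity: a*f(n/b) = 7*24*(n/3)^2 = (7/9)*24*n^2 <= c*f(n) with c = 7/9 < 1. Satisfied.
Case 3: T(n) = Theta(n^2).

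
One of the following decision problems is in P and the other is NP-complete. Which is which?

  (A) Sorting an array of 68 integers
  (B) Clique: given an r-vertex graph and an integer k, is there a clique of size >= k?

(A) is P: merge sort runs in O(n log n).
(B) is NP-complete: complement of Independent Set / Vertex Cover (with k part of the input).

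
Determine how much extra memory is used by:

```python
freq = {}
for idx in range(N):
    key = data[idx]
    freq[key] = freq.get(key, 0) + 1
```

Space complexity: O(n).
Auxiliary storage grows linearly with the input size n in the worst case.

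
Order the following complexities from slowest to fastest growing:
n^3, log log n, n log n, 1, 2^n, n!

Ordered by growth rate: 1 < log log n < n log n < n^3 < 2^n < n!.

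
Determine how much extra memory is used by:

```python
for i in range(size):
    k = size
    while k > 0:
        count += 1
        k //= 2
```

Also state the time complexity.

Space complexity: O(1).
Only a constant amount of auxiliary storage is used; nothing grows with n.
Time complexity: O(n log n).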